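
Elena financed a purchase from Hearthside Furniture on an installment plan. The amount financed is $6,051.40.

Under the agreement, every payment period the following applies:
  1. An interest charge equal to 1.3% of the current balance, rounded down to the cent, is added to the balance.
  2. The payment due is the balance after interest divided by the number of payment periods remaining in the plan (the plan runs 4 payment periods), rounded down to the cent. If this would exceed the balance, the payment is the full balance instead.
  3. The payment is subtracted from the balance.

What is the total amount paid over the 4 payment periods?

$6,250.62

Payment period 1: $6,051.40 +$78.66 interest = $6,130.06; pay $1,532.51 → $4,597.55
Payment period 2: $4,597.55 +$59.76 interest = $4,657.31; pay $1,552.43 → $3,104.88
Payment period 3: $3,104.88 +$40.36 interest = $3,145.24; pay $1,572.62 → $1,572.62
Payment period 4: $1,572.62 +$20.44 interest = $1,593.06; pay $1,593.06 → $0.00
Total paid: $6,250.62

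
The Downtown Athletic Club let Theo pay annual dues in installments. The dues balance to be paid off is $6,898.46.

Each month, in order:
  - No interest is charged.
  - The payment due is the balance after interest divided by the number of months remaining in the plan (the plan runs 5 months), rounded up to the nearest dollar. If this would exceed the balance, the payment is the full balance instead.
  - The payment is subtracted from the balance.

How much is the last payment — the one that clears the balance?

$1,378.46

Month 1: $6,898.46 − $1,380.00 → $5,518.46
Month 2: $5,518.46 − $1,380.00 → $4,138.46
Month 3: $4,138.46 − $1,380.00 → $2,758.46
Month 4: $2,758.46 − $1,380.00 → $1,378.46
Month 5: $1,378.46 − $1,378.46 → $0.00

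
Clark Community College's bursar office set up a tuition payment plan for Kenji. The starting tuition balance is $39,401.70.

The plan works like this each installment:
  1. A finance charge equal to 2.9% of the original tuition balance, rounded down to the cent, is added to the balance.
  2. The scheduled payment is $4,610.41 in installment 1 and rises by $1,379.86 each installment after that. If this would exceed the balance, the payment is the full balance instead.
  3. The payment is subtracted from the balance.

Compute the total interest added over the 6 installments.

$6,855.84

# | Opening | Interest | Payment | End bal
1 | $39,401.70 | $1,142.64 | $4,610.41 | $35,933.93
2 | $35,933.93 | $1,142.64 | $5,990.27 | $31,086.30
3 | $31,086.30 | $1,142.64 | $7,370.13 | $24,858.81
4 | $24,858.81 | $1,142.64 | $8,749.99 | $17,251.46
5 | $17,251.46 | $1,142.64 | $10,129.85 | $8,264.25
6 | $8,264.25 | $1,142.64 | $9,406.89 | $0.00
Total interest: $1,142.64 + $1,142.64 + $1,142.64 + $1,142.64 + $1,142.64 + $1,142.64 = $6,855.84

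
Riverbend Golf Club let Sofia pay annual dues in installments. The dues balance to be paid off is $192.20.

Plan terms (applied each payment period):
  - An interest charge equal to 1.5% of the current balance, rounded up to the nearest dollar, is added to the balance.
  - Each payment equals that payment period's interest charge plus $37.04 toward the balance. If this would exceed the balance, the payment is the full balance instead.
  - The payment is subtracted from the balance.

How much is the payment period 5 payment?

# | Opening | Interest | Payment | End bal
1 | $192.20 | $3.00 | $40.04 | $155.16
2 | $155.16 | $3.00 | $40.04 | $118.12
3 | $118.12 | $2.00 | $39.04 | $81.08
4 | $81.08 | $2.00 | $39.04 | $44.04
5 | $44.04 | $1.00 | $38.04 | $7.00

$38.04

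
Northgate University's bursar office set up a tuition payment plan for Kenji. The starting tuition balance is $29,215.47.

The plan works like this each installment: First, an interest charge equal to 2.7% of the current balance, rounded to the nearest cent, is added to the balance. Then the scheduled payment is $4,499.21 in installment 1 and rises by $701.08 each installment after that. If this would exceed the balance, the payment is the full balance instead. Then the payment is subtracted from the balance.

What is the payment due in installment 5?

Installment 1: opening $29,215.47; interest $788.82 → $30,004.29; payment $4,499.21; balance $25,505.08
Installment 2: opening $25,505.08; interest $688.64 → $26,193.72; payment $5,200.29; balance $20,993.43
Installment 3: opening $20,993.43; interest $566.82 → $21,560.25; payment $5,901.37; balance $15,658.88
Installment 4: opening $15,658.88; interest $422.79 → $16,081.67; payment $6,602.45; balance $9,479.22
Installment 5: opening $9,479.22; interest $255.94 → $9,735.16; payment $7,303.53; balance $2,431.63

$7,303.53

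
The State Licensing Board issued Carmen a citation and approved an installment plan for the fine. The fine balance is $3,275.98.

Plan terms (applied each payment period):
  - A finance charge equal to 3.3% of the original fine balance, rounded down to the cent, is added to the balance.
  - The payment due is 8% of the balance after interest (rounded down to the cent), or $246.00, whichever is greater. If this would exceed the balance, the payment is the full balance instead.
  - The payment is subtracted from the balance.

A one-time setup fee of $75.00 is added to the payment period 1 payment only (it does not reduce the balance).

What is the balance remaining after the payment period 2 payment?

Payment period 1: $3,275.98 +$108.10 interest = $3,384.08; pay $270.72 (+ $75.00 fee) → $3,113.36
Payment period 2: $3,113.36 +$108.10 interest = $3,221.46; pay $257.71 → $2,963.75

$2,963.75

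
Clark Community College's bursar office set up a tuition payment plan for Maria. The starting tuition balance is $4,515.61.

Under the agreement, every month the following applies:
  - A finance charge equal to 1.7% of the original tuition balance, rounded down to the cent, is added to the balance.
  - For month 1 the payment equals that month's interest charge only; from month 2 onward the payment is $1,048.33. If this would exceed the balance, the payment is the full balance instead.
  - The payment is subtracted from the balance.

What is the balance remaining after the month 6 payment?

$0.00

Month 1: $4,515.61 +$76.76 interest = $4,592.37; pay $76.76 → $4,515.61
Month 2: $4,515.61 +$76.76 interest = $4,592.37; pay $1,048.33 → $3,544.04
Month 3: $3,544.04 +$76.76 interest = $3,620.80; pay $1,048.33 → $2,572.47
Month 4: $2,572.47 +$76.76 interest = $2,649.23; pay $1,048.33 → $1,600.90
Month 5: $1,600.90 +$76.76 interest = $1,677.66; pay $1,048.33 → $629.33
Month 6: $629.33 +$76.76 interest = $706.09; pay $706.09 → $0.00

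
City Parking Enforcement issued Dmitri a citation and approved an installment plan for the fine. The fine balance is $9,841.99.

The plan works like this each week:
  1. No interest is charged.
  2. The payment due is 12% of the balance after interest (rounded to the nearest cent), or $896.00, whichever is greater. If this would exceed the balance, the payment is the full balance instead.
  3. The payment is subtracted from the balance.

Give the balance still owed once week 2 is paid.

$7,621.64

Week 1: $9,841.99 − $1,181.04 → $8,660.95
Week 2: $8,660.95 − $1,039.31 → $7,621.64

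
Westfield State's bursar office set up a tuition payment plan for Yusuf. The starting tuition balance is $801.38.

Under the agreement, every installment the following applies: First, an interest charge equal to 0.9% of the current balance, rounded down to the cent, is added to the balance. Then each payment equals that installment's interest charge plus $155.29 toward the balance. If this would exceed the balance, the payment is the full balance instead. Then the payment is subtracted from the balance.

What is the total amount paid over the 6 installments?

$823.66

Installment 1: opening $801.38; interest $7.21 → $808.59; payment $162.50; balance $646.09
Installment 2: opening $646.09; interest $5.81 → $651.90; payment $161.10; balance $490.80
Installment 3: opening $490.80; interest $4.41 → $495.21; payment $159.70; balance $335.51
Installment 4: opening $335.51; interest $3.01 → $338.52; payment $158.30; balance $180.22
Installment 5: opening $180.22; interest $1.62 → $181.84; payment $156.91; balance $24.93
Installment 6: opening $24.93; interest $0.22 → $25.15; payment $25.15; balance $0.00
Total paid: $823.66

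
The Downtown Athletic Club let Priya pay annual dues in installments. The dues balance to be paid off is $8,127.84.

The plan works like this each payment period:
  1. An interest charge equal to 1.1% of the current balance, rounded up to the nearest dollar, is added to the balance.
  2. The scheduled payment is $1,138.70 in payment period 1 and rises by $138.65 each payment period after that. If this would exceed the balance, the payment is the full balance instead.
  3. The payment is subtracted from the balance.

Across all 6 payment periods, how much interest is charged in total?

$333.00

Payment period 1: $8,127.84 +$90.00 interest = $8,217.84; pay $1,138.70 → $7,079.14
Payment period 2: $7,079.14 +$78.00 interest = $7,157.14; pay $1,277.35 → $5,879.79
Payment period 3: $5,879.79 +$65.00 interest = $5,944.79; pay $1,416.00 → $4,528.79
Payment period 4: $4,528.79 +$50.00 interest = $4,578.79; pay $1,554.65 → $3,024.14
Payment period 5: $3,024.14 +$34.00 interest = $3,058.14; pay $1,693.30 → $1,364.84
Payment period 6: $1,364.84 +$16.00 interest = $1,380.84; pay $1,380.84 → $0.00
Total interest: $90.00 + $78.00 + $65.00 + $50.00 + $34.00 + $16.00 = $333.00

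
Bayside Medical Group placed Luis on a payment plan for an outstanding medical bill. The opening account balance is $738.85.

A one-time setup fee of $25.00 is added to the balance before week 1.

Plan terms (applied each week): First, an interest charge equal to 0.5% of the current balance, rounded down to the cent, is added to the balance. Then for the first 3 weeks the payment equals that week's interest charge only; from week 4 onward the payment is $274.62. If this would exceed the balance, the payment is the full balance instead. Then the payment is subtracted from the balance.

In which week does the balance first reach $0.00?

6

Week 1: opening $763.85; interest $3.81 → $767.66; payment $3.81; balance $763.85
Week 2: opening $763.85; interest $3.81 → $767.66; payment $3.81; balance $763.85
Week 3: opening $763.85; interest $3.81 → $767.66; payment $3.81; balance $763.85
Week 4: opening $763.85; interest $3.81 → $767.66; payment $274.62; balance $493.04
Week 5: opening $493.04; interest $2.46 → $495.50; payment $274.62; balance $220.88
Week 6: opening $220.88; interest $1.10 → $221.98; payment $221.98; balance $0.00
Balance reaches $0.00 in week 6.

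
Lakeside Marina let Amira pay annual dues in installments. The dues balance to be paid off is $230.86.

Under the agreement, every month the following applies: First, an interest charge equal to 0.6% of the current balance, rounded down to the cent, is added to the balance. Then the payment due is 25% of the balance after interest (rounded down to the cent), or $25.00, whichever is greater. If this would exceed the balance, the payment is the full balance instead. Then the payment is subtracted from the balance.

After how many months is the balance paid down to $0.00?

Month 1: opening $230.86; interest $1.38 → $232.24; payment $58.06; balance $174.18
Month 2: opening $174.18; interest $1.04 → $175.22; payment $43.80; balance $131.42
Month 3: opening $131.42; interest $0.78 → $132.20; payment $33.05; balance $99.15
Month 4: opening $99.15; interest $0.59 → $99.74; payment $25.00; balance $74.74
Month 5: opening $74.74; interest $0.44 → $75.18; payment $25.00; balance $50.18
Month 6: opening $50.18; interest $0.30 → $50.48; payment $25.00; balance $25.48
Month 7: opening $25.48; interest $0.15 → $25.63; payment $25.00; balance $0.63
Month 8: opening $0.63; interest $0.00 → $0.63; payment $0.63; balance $0.00
Balance reaches $0.00 in month 8.

8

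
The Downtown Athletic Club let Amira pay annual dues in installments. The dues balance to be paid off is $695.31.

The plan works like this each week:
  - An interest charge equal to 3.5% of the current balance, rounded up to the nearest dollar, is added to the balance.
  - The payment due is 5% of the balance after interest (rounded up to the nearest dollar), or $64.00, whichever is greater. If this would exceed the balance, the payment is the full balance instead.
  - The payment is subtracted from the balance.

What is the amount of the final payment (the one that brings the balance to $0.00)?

# | Opening | Interest | Payment | End bal
1 | $695.31 | $25.00 | $64.00 | $656.31
2 | $656.31 | $23.00 | $64.00 | $615.31
3 | $615.31 | $22.00 | $64.00 | $573.31
4 | $573.31 | $21.00 | $64.00 | $530.31
5 | $530.31 | $19.00 | $64.00 | $485.31
6 | $485.31 | $17.00 | $64.00 | $438.31
7 | $438.31 | $16.00 | $64.00 | $390.31
8 | $390.31 | $14.00 | $64.00 | $340.31
9 | $340.31 | $12.00 | $64.00 | $288.31
10 | $288.31 | $11.00 | $64.00 | $235.31
11 | $235.31 | $9.00 | $64.00 | $180.31
12 | $180.31 | $7.00 | $64.00 | $123.31
13 | $123.31 | $5.00 | $64.00 | $64.31
14 | $64.31 | $3.00 | $64.00 | $3.31
15 | $3.31 | $1.00 | $4.31 | $0.00

$4.31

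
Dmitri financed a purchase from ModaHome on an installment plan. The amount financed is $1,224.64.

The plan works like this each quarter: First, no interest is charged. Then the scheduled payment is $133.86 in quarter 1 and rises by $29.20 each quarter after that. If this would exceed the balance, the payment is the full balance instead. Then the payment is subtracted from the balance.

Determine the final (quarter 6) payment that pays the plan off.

$263.34

Quarter 1: opening $1,224.64; payment $133.86; balance $1,090.78
Quarter 2: opening $1,090.78; payment $163.06; balance $927.72
Quarter 3: opening $927.72; payment $192.26; balance $735.46
Quarter 4: opening $735.46; payment $221.46; balance $514.00
Quarter 5: opening $514.00; payment $250.66; balance $263.34
Quarter 6: opening $263.34; payment $263.34; balance $0.00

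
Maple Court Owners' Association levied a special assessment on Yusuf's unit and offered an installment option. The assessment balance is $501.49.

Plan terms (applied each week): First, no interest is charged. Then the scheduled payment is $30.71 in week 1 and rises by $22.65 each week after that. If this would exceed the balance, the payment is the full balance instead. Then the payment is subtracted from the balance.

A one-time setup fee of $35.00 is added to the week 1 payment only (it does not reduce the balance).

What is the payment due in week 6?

Week 1: $501.49 − $30.71 (+ $35.00 fee) → $470.78
Week 2: $470.78 − $53.36 → $417.42
Week 3: $417.42 − $76.01 → $341.41
Week 4: $341.41 − $98.66 → $242.75
Week 5: $242.75 − $121.31 → $121.44
Week 6: $121.44 − $121.44 → $0.00

$121.44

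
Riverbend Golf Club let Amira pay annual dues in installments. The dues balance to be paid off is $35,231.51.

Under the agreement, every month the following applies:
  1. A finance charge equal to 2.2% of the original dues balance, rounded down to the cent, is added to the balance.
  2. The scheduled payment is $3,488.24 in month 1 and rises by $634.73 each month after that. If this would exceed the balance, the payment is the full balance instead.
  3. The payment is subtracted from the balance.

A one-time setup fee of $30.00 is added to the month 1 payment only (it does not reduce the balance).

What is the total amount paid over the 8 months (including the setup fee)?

Month 1: opening $35,231.51; interest $775.09 → $36,006.60; payment $3,488.24 (+ $30.00 fee); balance $32,518.36
Month 2: opening $32,518.36; interest $775.09 → $33,293.45; payment $4,122.97; balance $29,170.48
Month 3: opening $29,170.48; interest $775.09 → $29,945.57; payment $4,757.70; balance $25,187.87
Month 4: opening $25,187.87; interest $775.09 → $25,962.96; payment $5,392.43; balance $20,570.53
Month 5: opening $20,570.53; interest $775.09 → $21,345.62; payment $6,027.16; balance $15,318.46
Month 6: opening $15,318.46; interest $775.09 → $16,093.55; payment $6,661.89; balance $9,431.66
Month 7: opening $9,431.66; interest $775.09 → $10,206.75; payment $7,296.62; balance $2,910.13
Month 8: opening $2,910.13; interest $775.09 → $3,685.22; payment $3,685.22; balance $0.00
Total paid: $41,462.23

$41,462.23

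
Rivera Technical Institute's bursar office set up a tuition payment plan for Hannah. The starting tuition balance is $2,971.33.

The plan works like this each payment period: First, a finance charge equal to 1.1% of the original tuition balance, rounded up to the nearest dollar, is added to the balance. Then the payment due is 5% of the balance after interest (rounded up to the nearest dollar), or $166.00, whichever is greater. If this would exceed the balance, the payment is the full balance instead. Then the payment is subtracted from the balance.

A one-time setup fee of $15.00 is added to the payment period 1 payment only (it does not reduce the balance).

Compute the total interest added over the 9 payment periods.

# | Opening | Interest | Payment | Fee | End bal
1 | $2,971.33 | $33.00 | $166.00 | $15.00 | $2,838.33
2 | $2,838.33 | $33.00 | $166.00 | — | $2,705.33
3 | $2,705.33 | $33.00 | $166.00 | — | $2,572.33
4 | $2,572.33 | $33.00 | $166.00 | — | $2,439.33
5 | $2,439.33 | $33.00 | $166.00 | — | $2,306.33
6 | $2,306.33 | $33.00 | $166.00 | — | $2,173.33
7 | $2,173.33 | $33.00 | $166.00 | — | $2,040.33
8 | $2,040.33 | $33.00 | $166.00 | — | $1,907.33
9 | $1,907.33 | $33.00 | $166.00 | — | $1,774.33
Total interest: $33.00 + $33.00 + $33.00 + $33.00 + $33.00 + $33.00 + $33.00 + $33.00 + $33.00 = $297.00

$297.00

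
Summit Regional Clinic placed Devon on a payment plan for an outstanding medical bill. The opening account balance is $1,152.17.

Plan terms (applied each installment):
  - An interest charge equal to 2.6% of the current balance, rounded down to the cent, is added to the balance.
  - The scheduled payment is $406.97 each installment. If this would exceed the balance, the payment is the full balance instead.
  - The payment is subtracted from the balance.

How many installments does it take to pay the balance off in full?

3

Installment 1: $1,152.17 +$29.95 interest = $1,182.12; pay $406.97 → $775.15
Installment 2: $775.15 +$20.15 interest = $795.30; pay $406.97 → $388.33
Installment 3: $388.33 +$10.09 interest = $398.42; pay $398.42 → $0.00
Balance reaches $0.00 in installment 3.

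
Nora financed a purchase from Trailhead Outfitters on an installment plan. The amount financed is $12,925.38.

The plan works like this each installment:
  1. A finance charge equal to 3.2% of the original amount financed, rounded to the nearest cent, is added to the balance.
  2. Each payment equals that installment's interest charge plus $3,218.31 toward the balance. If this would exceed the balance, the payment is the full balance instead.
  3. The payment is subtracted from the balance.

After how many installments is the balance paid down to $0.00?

# | Opening | Interest | Payment | End bal
1 | $12,925.38 | $413.61 | $3,631.92 | $9,707.07
2 | $9,707.07 | $413.61 | $3,631.92 | $6,488.76
3 | $6,488.76 | $413.61 | $3,631.92 | $3,270.45
4 | $3,270.45 | $413.61 | $3,631.92 | $52.14
5 | $52.14 | $413.61 | $465.75 | $0.00
Balance reaches $0.00 in installment 5.

5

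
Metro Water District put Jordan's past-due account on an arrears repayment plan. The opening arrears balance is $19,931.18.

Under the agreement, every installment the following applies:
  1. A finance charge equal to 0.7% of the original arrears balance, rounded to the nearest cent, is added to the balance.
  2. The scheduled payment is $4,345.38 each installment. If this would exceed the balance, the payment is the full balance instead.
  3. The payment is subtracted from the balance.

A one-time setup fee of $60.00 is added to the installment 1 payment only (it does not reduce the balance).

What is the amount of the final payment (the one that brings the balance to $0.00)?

$3,247.26

# | Opening | Interest | Payment | Fee | End bal
1 | $19,931.18 | $139.52 | $4,345.38 | $60.00 | $15,725.32
2 | $15,725.32 | $139.52 | $4,345.38 | — | $11,519.46
3 | $11,519.46 | $139.52 | $4,345.38 | — | $7,313.60
4 | $7,313.60 | $139.52 | $4,345.38 | — | $3,107.74
5 | $3,107.74 | $139.52 | $3,247.26 | — | $0.00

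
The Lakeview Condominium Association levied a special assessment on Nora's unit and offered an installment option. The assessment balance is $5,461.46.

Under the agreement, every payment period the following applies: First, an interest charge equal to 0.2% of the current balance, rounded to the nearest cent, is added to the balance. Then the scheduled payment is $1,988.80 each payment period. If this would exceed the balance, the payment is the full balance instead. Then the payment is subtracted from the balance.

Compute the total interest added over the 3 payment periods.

$20.89

# | Opening | Interest | Payment | End bal
1 | $5,461.46 | $10.92 | $1,988.80 | $3,483.58
2 | $3,483.58 | $6.97 | $1,988.80 | $1,501.75
3 | $1,501.75 | $3.00 | $1,504.75 | $0.00
Total interest: $10.92 + $6.97 + $3.00 = $20.89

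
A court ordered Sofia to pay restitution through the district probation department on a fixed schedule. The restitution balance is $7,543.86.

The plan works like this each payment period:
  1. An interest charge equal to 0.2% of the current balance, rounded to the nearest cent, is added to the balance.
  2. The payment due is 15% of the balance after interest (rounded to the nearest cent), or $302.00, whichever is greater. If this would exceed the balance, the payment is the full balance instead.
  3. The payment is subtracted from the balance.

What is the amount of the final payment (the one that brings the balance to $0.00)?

$281.35

Payment period 1: $7,543.86 +$15.09 interest = $7,558.95; pay $1,133.84 → $6,425.11
Payment period 2: $6,425.11 +$12.85 interest = $6,437.96; pay $965.69 → $5,472.27
Payment period 3: $5,472.27 +$10.94 interest = $5,483.21; pay $822.48 → $4,660.73
Payment period 4: $4,660.73 +$9.32 interest = $4,670.05; pay $700.51 → $3,969.54
Payment period 5: $3,969.54 +$7.94 interest = $3,977.48; pay $596.62 → $3,380.86
Payment period 6: $3,380.86 +$6.76 interest = $3,387.62; pay $508.14 → $2,879.48
Payment period 7: $2,879.48 +$5.76 interest = $2,885.24; pay $432.79 → $2,452.45
Payment period 8: $2,452.45 +$4.90 interest = $2,457.35; pay $368.60 → $2,088.75
Payment period 9: $2,088.75 +$4.18 interest = $2,092.93; pay $313.94 → $1,778.99
Payment period 10: $1,778.99 +$3.56 interest = $1,782.55; pay $302.00 → $1,480.55
Payment period 11: $1,480.55 +$2.96 interest = $1,483.51; pay $302.00 → $1,181.51
Payment period 12: $1,181.51 +$2.36 interest = $1,183.87; pay $302.00 → $881.87
Payment period 13: $881.87 +$1.76 interest = $883.63; pay $302.00 → $581.63
Payment period 14: $581.63 +$1.16 interest = $582.79; pay $302.00 → $280.79
Payment period 15: $280.79 +$0.56 interest = $281.35; pay $281.35 → $0.00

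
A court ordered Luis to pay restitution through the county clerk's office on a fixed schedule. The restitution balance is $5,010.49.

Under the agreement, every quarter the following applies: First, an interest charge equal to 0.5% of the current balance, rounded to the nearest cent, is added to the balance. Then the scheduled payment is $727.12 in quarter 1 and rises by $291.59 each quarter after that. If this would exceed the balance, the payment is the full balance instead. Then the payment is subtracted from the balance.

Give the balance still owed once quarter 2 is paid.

$3,311.25

Quarter 1: opening $5,010.49; interest $25.05 → $5,035.54; payment $727.12; balance $4,308.42
Quarter 2: opening $4,308.42; interest $21.54 → $4,329.96; payment $1,018.71; balance $3,311.25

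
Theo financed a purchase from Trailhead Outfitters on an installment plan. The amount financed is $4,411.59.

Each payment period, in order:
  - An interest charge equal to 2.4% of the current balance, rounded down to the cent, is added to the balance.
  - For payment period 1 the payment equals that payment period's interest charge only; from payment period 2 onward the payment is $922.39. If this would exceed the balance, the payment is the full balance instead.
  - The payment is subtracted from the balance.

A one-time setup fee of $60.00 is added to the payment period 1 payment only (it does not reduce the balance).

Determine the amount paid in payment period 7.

# | Opening | Interest | Payment | Fee | End bal
1 | $4,411.59 | $105.87 | $105.87 | $60.00 | $4,411.59
2 | $4,411.59 | $105.87 | $922.39 | — | $3,595.07
3 | $3,595.07 | $86.28 | $922.39 | — | $2,758.96
4 | $2,758.96 | $66.21 | $922.39 | — | $1,902.78
5 | $1,902.78 | $45.66 | $922.39 | — | $1,026.05
6 | $1,026.05 | $24.62 | $922.39 | — | $128.28
7 | $128.28 | $3.07 | $131.35 | — | $0.00

$131.35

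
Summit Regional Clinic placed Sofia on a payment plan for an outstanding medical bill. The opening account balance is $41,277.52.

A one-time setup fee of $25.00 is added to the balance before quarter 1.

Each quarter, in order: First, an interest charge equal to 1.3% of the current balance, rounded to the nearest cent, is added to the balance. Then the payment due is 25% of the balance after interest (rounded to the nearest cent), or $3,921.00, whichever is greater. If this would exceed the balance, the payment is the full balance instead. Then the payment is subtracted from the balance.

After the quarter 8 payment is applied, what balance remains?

Quarter 1: $41,302.52 +$536.93 interest = $41,839.45; pay $10,459.86 → $31,379.59
Quarter 2: $31,379.59 +$407.93 interest = $31,787.52; pay $7,946.88 → $23,840.64
Quarter 3: $23,840.64 +$309.93 interest = $24,150.57; pay $6,037.64 → $18,112.93
Quarter 4: $18,112.93 +$235.47 interest = $18,348.40; pay $4,587.10 → $13,761.30
Quarter 5: $13,761.30 +$178.90 interest = $13,940.20; pay $3,921.00 → $10,019.20
Quarter 6: $10,019.20 +$130.25 interest = $10,149.45; pay $3,921.00 → $6,228.45
Quarter 7: $6,228.45 +$80.97 interest = $6,309.42; pay $3,921.00 → $2,388.42
Quarter 8: $2,388.42 +$31.05 interest = $2,419.47; pay $2,419.47 → $0.00

$0.00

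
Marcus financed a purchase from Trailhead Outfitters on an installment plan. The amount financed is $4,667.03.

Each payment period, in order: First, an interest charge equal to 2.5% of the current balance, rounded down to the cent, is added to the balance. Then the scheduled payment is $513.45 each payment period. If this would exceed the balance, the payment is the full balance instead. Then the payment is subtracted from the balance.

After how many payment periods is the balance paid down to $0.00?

11

Payment period 1: $4,667.03 +$116.67 interest = $4,783.70; pay $513.45 → $4,270.25
Payment period 2: $4,270.25 +$106.75 interest = $4,377.00; pay $513.45 → $3,863.55
Payment period 3: $3,863.55 +$96.58 interest = $3,960.13; pay $513.45 → $3,446.68
Payment period 4: $3,446.68 +$86.16 interest = $3,532.84; pay $513.45 → $3,019.39
Payment period 5: $3,019.39 +$75.48 interest = $3,094.87; pay $513.45 → $2,581.42
Payment period 6: $2,581.42 +$64.53 interest = $2,645.95; pay $513.45 → $2,132.50
Payment period 7: $2,132.50 +$53.31 interest = $2,185.81; pay $513.45 → $1,672.36
Payment period 8: $1,672.36 +$41.80 interest = $1,714.16; pay $513.45 → $1,200.71
Payment period 9: $1,200.71 +$30.01 interest = $1,230.72; pay $513.45 → $717.27
Payment period 10: $717.27 +$17.93 interest = $735.20; pay $513.45 → $221.75
Payment period 11: $221.75 +$5.54 interest = $227.29; pay $227.29 → $0.00
Balance reaches $0.00 in payment period 11.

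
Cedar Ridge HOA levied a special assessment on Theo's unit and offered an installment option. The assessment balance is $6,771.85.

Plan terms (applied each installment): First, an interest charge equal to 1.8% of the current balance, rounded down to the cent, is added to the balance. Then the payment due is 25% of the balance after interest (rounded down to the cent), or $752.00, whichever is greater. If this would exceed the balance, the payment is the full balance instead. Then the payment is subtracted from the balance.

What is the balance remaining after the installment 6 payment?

Installment 1: $6,771.85 +$121.89 interest = $6,893.74; pay $1,723.43 → $5,170.31
Installment 2: $5,170.31 +$93.06 interest = $5,263.37; pay $1,315.84 → $3,947.53
Installment 3: $3,947.53 +$71.05 interest = $4,018.58; pay $1,004.64 → $3,013.94
Installment 4: $3,013.94 +$54.25 interest = $3,068.19; pay $767.04 → $2,301.15
Installment 5: $2,301.15 +$41.42 interest = $2,342.57; pay $752.00 → $1,590.57
Installment 6: $1,590.57 +$28.63 interest = $1,619.20; pay $752.00 → $867.20

$867.20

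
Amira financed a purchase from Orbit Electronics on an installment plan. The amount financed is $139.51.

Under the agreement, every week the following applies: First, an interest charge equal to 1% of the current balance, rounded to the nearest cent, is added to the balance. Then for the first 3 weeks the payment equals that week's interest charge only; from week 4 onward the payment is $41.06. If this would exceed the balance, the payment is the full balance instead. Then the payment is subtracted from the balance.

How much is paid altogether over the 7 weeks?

Week 1: opening $139.51; interest $1.40 → $140.91; payment $1.40; balance $139.51
Week 2: opening $139.51; interest $1.40 → $140.91; payment $1.40; balance $139.51
Week 3: opening $139.51; interest $1.40 → $140.91; payment $1.40; balance $139.51
Week 4: opening $139.51; interest $1.40 → $140.91; payment $41.06; balance $99.85
Week 5: opening $99.85; interest $1.00 → $100.85; payment $41.06; balance $59.79
Week 6: opening $59.79; interest $0.60 → $60.39; payment $41.06; balance $19.33
Week 7: opening $19.33; interest $0.19 → $19.52; payment $19.52; balance $0.00
Total paid: $146.90

$146.90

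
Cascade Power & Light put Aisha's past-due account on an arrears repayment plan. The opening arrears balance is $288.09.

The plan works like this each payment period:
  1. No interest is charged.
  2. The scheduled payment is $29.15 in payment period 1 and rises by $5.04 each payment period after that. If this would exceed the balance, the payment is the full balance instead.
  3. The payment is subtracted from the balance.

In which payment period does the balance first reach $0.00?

7

Payment period 1: $288.09 − $29.15 → $258.94
Payment period 2: $258.94 − $34.19 → $224.75
Payment period 3: $224.75 − $39.23 → $185.52
Payment period 4: $185.52 − $44.27 → $141.25
Payment period 5: $141.25 − $49.31 → $91.94
Payment period 6: $91.94 − $54.35 → $37.59
Payment period 7: $37.59 − $37.59 → $0.00
Balance reaches $0.00 in payment period 7.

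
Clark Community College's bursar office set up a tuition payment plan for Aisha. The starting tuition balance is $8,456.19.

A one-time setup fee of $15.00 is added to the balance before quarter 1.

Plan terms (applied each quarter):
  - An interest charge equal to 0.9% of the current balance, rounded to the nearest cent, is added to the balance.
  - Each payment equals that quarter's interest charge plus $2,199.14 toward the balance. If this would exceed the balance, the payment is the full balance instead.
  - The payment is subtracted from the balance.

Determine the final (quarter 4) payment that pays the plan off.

$1,890.63

Quarter 1: opening $8,471.19; interest $76.24 → $8,547.43; payment $2,275.38; balance $6,272.05
Quarter 2: opening $6,272.05; interest $56.45 → $6,328.50; payment $2,255.59; balance $4,072.91
Quarter 3: opening $4,072.91; interest $36.66 → $4,109.57; payment $2,235.80; balance $1,873.77
Quarter 4: opening $1,873.77; interest $16.86 → $1,890.63; payment $1,890.63; balance $0.00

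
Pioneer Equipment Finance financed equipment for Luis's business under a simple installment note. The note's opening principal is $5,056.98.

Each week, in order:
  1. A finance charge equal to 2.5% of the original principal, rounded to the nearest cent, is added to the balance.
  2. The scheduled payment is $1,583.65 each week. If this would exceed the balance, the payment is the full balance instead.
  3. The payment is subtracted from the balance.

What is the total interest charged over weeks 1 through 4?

Week 1: $5,056.98 +$126.42 interest = $5,183.40; pay $1,583.65 → $3,599.75
Week 2: $3,599.75 +$126.42 interest = $3,726.17; pay $1,583.65 → $2,142.52
Week 3: $2,142.52 +$126.42 interest = $2,268.94; pay $1,583.65 → $685.29
Week 4: $685.29 +$126.42 interest = $811.71; pay $811.71 → $0.00
Total interest: $126.42 + $126.42 + $126.42 + $126.42 = $505.68

$505.68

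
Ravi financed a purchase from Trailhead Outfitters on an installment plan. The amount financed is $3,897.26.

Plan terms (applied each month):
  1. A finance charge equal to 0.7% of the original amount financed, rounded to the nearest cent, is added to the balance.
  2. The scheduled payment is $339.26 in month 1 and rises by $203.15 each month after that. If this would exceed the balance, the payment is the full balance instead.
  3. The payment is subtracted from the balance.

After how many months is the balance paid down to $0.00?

Month 1: opening $3,897.26; interest $27.28 → $3,924.54; payment $339.26; balance $3,585.28
Month 2: opening $3,585.28; interest $27.28 → $3,612.56; payment $542.41; balance $3,070.15
Month 3: opening $3,070.15; interest $27.28 → $3,097.43; payment $745.56; balance $2,351.87
Month 4: opening $2,351.87; interest $27.28 → $2,379.15; payment $948.71; balance $1,430.44
Month 5: opening $1,430.44; interest $27.28 → $1,457.72; payment $1,151.86; balance $305.86
Month 6: opening $305.86; interest $27.28 → $333.14; payment $333.14; balance $0.00
Balance reaches $0.00 in month 6.

6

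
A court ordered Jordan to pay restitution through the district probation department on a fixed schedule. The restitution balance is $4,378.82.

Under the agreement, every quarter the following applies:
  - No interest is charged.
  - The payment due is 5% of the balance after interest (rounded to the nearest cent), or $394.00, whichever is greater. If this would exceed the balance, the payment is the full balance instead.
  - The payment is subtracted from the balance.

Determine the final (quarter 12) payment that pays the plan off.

# | Opening | Payment | End bal
1 | $4,378.82 | $394.00 | $3,984.82
2 | $3,984.82 | $394.00 | $3,590.82
3 | $3,590.82 | $394.00 | $3,196.82
4 | $3,196.82 | $394.00 | $2,802.82
5 | $2,802.82 | $394.00 | $2,408.82
6 | $2,408.82 | $394.00 | $2,014.82
7 | $2,014.82 | $394.00 | $1,620.82
8 | $1,620.82 | $394.00 | $1,226.82
9 | $1,226.82 | $394.00 | $832.82
10 | $832.82 | $394.00 | $438.82
11 | $438.82 | $394.00 | $44.82
12 | $44.82 | $44.82 | $0.00

$44.82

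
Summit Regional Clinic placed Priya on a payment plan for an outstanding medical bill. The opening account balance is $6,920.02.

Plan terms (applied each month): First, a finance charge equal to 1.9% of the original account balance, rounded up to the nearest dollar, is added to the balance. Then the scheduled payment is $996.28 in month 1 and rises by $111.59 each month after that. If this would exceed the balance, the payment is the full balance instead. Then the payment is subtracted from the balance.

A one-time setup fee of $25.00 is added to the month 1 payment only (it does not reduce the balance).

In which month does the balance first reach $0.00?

7

Month 1: $6,920.02 +$132.00 interest = $7,052.02; pay $996.28 (+ $25.00 fee) → $6,055.74
Month 2: $6,055.74 +$132.00 interest = $6,187.74; pay $1,107.87 → $5,079.87
Month 3: $5,079.87 +$132.00 interest = $5,211.87; pay $1,219.46 → $3,992.41
Month 4: $3,992.41 +$132.00 interest = $4,124.41; pay $1,331.05 → $2,793.36
Month 5: $2,793.36 +$132.00 interest = $2,925.36; pay $1,442.64 → $1,482.72
Month 6: $1,482.72 +$132.00 interest = $1,614.72; pay $1,554.23 → $60.49
Month 7: $60.49 +$132.00 interest = $192.49; pay $192.49 → $0.00
Balance reaches $0.00 in month 7.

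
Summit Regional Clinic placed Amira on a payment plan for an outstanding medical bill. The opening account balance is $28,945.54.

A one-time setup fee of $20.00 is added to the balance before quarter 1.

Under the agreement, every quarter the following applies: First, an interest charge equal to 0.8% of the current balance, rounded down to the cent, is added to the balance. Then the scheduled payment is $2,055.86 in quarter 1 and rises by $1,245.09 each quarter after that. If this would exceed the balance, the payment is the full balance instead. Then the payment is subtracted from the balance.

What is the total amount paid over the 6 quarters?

$29,934.21

# | Opening | Interest | Payment | End bal
1 | $28,965.54 | $231.72 | $2,055.86 | $27,141.40
2 | $27,141.40 | $217.13 | $3,300.95 | $24,057.58
3 | $24,057.58 | $192.46 | $4,546.04 | $19,704.00
4 | $19,704.00 | $157.63 | $5,791.13 | $14,070.50
5 | $14,070.50 | $112.56 | $7,036.22 | $7,146.84
6 | $7,146.84 | $57.17 | $7,204.01 | $0.00
Total paid: $29,934.21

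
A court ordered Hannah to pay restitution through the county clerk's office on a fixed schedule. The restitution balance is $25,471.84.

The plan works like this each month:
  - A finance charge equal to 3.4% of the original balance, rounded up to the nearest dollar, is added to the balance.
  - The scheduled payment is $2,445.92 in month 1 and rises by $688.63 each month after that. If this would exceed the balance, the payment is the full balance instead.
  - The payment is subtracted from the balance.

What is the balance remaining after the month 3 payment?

Month 1: opening $25,471.84; interest $867.00 → $26,338.84; payment $2,445.92; balance $23,892.92
Month 2: opening $23,892.92; interest $867.00 → $24,759.92; payment $3,134.55; balance $21,625.37
Month 3: opening $21,625.37; interest $867.00 → $22,492.37; payment $3,823.18; balance $18,669.19

$18,669.19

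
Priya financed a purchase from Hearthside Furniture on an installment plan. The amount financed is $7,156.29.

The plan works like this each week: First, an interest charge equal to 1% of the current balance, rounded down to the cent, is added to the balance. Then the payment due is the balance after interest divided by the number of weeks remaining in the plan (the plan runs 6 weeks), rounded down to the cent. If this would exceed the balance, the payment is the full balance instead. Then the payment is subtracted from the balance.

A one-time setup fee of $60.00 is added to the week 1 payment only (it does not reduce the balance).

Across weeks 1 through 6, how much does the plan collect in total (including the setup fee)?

$7,470.95

Week 1: opening $7,156.29; interest $71.56 → $7,227.85; payment $1,204.64 (+ $60.00 fee); balance $6,023.21
Week 2: opening $6,023.21; interest $60.23 → $6,083.44; payment $1,216.68; balance $4,866.76
Week 3: opening $4,866.76; interest $48.66 → $4,915.42; payment $1,228.85; balance $3,686.57
Week 4: opening $3,686.57; interest $36.86 → $3,723.43; payment $1,241.14; balance $2,482.29
Week 5: opening $2,482.29; interest $24.82 → $2,507.11; payment $1,253.55; balance $1,253.56
Week 6: opening $1,253.56; interest $12.53 → $1,266.09; payment $1,266.09; balance $0.00
Total paid: $7,470.95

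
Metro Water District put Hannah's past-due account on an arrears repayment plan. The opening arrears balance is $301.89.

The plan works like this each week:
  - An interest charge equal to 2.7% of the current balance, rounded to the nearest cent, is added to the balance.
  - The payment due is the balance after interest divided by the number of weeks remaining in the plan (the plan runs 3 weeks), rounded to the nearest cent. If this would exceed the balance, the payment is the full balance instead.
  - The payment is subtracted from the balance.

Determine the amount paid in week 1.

Week 1: $301.89 +$8.15 interest = $310.04; pay $103.35 → $206.69

$103.35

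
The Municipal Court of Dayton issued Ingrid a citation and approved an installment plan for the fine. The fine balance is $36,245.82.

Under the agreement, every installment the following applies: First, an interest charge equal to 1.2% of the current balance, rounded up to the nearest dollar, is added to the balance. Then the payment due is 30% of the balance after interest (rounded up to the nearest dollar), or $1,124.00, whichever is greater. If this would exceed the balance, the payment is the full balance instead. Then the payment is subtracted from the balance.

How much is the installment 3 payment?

# | Opening | Interest | Payment | End bal
1 | $36,245.82 | $435.00 | $11,005.00 | $25,675.82
2 | $25,675.82 | $309.00 | $7,796.00 | $18,188.82
3 | $18,188.82 | $219.00 | $5,523.00 | $12,884.82

$5,523.00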